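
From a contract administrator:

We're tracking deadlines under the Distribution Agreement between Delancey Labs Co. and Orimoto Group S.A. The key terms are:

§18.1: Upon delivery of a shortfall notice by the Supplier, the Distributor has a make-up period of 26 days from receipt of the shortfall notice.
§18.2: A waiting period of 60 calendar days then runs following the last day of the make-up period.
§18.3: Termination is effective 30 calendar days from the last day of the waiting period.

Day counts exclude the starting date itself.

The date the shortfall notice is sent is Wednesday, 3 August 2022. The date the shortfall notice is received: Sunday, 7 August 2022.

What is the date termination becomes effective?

Adding 26 calendar days to 7 August 2022 gives 2 September 2022, which is the last day of the make-up period.
The last day of the waiting period: 60 calendar days after 2 September 2022 is 1 November 2022.
The date termination becomes effective: 30 calendar days after 1 November 2022 is 1 December 2022.

1 December 2022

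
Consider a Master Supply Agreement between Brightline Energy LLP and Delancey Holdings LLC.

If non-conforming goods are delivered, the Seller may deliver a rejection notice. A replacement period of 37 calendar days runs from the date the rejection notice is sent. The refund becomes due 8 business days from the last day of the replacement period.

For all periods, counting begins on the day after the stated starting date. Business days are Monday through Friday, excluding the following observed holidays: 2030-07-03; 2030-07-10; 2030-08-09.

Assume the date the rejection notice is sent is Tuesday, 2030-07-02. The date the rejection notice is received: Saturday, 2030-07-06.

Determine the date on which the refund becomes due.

The last day of the replacement period: 37 calendar days after 2030-07-02 is 2030-08-08.
From Thursday, 2030-08-08, 8 business days (Aug 12, Aug 13, Aug 14, Aug 15, Aug 16, Aug 19, Aug 20, Aug 21, skipping weekends and the listed holiday on Aug 9) brings us to Wednesday, 2030-08-21, which is the date on which the refund becomes due.

2030-08-21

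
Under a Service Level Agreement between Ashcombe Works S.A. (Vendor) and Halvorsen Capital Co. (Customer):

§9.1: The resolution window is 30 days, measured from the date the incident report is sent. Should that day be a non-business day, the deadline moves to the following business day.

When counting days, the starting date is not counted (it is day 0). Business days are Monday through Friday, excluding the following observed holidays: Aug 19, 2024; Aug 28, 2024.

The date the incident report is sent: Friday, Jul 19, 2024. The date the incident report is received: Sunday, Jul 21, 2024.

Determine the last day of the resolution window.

Aug 20, 2024

The last day of the resolution window: 30 calendar days after Jul 19, 2024 is Aug 18, 2024. That falls on a Sunday, so it rolls to the next business day, Tuesday, Aug 20, 2024.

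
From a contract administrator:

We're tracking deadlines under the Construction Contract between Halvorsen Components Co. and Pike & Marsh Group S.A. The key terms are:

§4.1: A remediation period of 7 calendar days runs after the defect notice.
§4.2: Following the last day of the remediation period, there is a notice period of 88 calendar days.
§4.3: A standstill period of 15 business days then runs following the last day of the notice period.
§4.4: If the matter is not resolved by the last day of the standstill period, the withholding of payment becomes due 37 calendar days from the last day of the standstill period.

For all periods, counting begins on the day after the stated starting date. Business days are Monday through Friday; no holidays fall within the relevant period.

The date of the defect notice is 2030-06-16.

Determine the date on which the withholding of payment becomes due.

The last day of the remediation period: 7 calendar days after 2030-06-16 is 2030-06-23.
Adding 88 calendar days to 2030-06-23 gives 2030-09-19, which is the last day of the notice period.
From Thursday, 2030-09-19, 15 business days (Sep 20, Sep 23, Sep 24, Sep 25, …, Oct 8, Oct 9, Oct 10, skipping weekends) brings us to Thursday, 2030-10-10, which is the last day of the standstill period.
The date on which the withholding of payment becomes due: 2030-10-10 + 37 days = 2030-11-16.

2030-11-16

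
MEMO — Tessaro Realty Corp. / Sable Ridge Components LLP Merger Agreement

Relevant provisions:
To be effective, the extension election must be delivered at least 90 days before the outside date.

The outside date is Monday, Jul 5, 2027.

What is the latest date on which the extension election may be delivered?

Counting back 90 calendar days from Jul 5, 2027 gives Apr 6, 2027.

Apr 6, 2027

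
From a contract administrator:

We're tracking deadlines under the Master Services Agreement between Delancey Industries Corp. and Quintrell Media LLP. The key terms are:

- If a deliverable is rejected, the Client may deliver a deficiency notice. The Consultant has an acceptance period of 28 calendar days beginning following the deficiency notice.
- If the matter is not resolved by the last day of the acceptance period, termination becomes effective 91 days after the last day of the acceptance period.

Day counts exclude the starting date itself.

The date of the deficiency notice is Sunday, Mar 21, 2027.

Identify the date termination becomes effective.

Jul 18, 2027

The last day of the acceptance period: 28 calendar days after Mar 21, 2027 is Apr 18, 2027.
The date termination becomes effective: 91 calendar days after Apr 18, 2027 is Jul 18, 2027.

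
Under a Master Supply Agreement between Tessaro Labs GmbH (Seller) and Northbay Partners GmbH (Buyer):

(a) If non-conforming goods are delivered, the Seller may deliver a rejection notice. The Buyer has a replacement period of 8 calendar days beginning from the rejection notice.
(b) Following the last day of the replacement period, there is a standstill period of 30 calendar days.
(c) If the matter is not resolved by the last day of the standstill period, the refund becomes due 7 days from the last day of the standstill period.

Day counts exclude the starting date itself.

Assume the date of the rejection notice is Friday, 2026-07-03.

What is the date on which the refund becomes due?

The last day of the replacement period: 2026-07-03 + 8 days = 2026-07-11.
The last day of the standstill period: 2026-07-11 + 30 days = 2026-08-10.
Adding 7 calendar days to 2026-08-10 gives 2026-08-17, which is the date on which the refund becomes due.

2026-08-17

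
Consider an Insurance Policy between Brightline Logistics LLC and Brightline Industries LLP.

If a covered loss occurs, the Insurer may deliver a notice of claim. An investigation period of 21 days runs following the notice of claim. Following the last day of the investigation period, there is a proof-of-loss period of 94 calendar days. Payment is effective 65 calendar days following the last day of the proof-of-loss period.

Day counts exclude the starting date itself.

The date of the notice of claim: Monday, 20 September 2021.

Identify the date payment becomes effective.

The last day of the investigation period: 21 calendar days after 20 September 2021 is 11 October 2021.
Adding 94 calendar days to 11 October 2021 gives 13 January 2022, which is the last day of the proof-of-loss period.
Adding 65 calendar days to 13 January 2022 gives 19 March 2022, which is the date payment becomes effective.

19 March 2022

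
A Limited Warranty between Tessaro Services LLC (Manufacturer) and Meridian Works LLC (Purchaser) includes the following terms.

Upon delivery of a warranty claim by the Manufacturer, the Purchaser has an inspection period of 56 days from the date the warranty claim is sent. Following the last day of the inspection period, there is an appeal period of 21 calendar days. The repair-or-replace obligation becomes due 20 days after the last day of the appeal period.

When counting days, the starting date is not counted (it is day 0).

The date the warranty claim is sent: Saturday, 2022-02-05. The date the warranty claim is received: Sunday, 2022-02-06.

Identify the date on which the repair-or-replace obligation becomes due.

Adding 56 calendar days to 2022-02-05 gives 2022-04-02, which is the last day of the inspection period.
The last day of the appeal period: 2022-04-02 + 21 days = 2022-04-23.
The date on which the repair-or-replace obligation becomes due: 2022-04-23 + 20 days = 2022-05-13.

2022-05-13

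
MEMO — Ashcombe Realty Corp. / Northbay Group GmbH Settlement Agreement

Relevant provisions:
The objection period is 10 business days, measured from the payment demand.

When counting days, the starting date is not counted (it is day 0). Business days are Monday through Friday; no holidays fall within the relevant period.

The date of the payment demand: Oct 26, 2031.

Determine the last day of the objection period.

From Sunday, Oct 26, 2031, 10 business days (Oct 27, Oct 28, Oct 29, Oct 30, Oct 31, Nov 3, Nov 4, Nov 5, Nov 6, Nov 7, skipping weekends) brings us to Friday, Nov 7, 2031, which is the last day of the objection period.

Nov 7, 2031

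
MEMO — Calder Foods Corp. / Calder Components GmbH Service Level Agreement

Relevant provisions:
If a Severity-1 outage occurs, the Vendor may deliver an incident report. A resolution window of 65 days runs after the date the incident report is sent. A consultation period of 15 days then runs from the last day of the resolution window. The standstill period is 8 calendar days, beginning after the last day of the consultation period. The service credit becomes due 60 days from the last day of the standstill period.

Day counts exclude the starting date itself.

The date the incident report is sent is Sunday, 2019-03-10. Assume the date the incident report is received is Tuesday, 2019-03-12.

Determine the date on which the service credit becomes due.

2019-08-05

Adding 65 calendar days to 2019-03-10 gives 2019-05-14, which is the last day of the resolution window.
The last day of the consultation period: 15 calendar days after 2019-05-14 is 2019-05-29.
The last day of the standstill period: 8 calendar days after 2019-05-29 is 2019-06-06.
The date on which the service credit becomes due: 60 calendar days after 2019-06-06 is 2019-08-05.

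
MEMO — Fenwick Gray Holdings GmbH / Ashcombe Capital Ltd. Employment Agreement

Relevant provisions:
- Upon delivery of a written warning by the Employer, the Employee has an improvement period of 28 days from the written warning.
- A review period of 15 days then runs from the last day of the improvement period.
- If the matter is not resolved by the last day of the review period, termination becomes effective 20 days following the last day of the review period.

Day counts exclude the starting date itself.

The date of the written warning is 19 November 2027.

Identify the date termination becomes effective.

Adding 28 calendar days to 19 November 2027 gives 17 December 2027, which is the last day of the improvement period.
The last day of the review period: 17 December 2027 + 15 days = 1 January 2028.
The date termination becomes effective: 20 calendar days after 1 January 2028 is 21 January 2028.

21 January 2028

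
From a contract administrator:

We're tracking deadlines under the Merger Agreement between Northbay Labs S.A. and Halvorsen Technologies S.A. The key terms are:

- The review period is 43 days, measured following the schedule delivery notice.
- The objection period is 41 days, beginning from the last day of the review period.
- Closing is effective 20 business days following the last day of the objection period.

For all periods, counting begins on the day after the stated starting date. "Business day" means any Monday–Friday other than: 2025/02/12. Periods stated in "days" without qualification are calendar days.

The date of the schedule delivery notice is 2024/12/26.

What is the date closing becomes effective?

Adding 43 calendar days to 2024/12/26 gives 2025/02/07, which is the last day of the review period.
The last day of the objection period: 41 calendar days after 2025/02/07 is 2025/03/20.
The date closing becomes effective: counting 20 business days from Thursday, 2025/03/20 (Mar 21, Mar 24, Mar 25, Mar 26, …, Apr 15, Apr 16, Apr 17, skipping weekends) reaches Thursday, 2025/04/17.

2025/04/17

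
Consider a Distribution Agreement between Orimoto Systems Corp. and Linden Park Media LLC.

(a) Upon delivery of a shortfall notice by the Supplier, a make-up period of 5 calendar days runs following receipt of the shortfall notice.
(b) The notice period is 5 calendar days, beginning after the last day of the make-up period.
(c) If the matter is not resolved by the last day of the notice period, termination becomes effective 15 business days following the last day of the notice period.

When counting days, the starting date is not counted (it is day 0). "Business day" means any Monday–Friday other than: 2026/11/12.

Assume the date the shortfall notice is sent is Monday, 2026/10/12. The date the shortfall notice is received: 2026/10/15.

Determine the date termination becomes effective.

2026/11/16

Adding 5 calendar days to 2026/10/15 gives 2026/10/20, which is the last day of the make-up period.
The last day of the notice period: 5 calendar days after 2026/10/20 is 2026/10/25.
The date termination becomes effective: counting 15 business days from Sunday, 2026/10/25 (Oct 26, Oct 27, Oct 28, Oct 29, …, Nov 11, Nov 13, Nov 16, skipping weekends and the listed holiday on Nov 12) reaches Monday, 2026/11/16.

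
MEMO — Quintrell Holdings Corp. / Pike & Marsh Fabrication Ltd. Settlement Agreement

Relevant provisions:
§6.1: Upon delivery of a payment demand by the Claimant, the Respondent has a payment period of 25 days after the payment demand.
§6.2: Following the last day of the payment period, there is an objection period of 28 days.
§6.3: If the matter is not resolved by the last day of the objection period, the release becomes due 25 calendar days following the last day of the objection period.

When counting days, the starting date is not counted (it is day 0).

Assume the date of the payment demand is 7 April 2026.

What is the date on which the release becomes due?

The last day of the payment period: 25 calendar days after 7 April 2026 is 2 May 2026.
The last day of the objection period: 28 calendar days after 2 May 2026 is 30 May 2026.
The date on which the release becomes due: 25 calendar days after 30 May 2026 is 24 June 2026.

24 June 2026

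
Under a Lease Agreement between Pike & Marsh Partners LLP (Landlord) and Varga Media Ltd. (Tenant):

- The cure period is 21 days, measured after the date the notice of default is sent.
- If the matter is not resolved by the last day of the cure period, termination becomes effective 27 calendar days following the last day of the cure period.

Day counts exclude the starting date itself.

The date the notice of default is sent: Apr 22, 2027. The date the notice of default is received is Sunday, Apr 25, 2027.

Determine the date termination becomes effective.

Jun 9, 2027

Adding 21 calendar days to Apr 22, 2027 gives May 13, 2027, which is the last day of the cure period.
Adding 27 calendar days to May 13, 2027 gives Jun 9, 2027, which is the date termination becomes effective.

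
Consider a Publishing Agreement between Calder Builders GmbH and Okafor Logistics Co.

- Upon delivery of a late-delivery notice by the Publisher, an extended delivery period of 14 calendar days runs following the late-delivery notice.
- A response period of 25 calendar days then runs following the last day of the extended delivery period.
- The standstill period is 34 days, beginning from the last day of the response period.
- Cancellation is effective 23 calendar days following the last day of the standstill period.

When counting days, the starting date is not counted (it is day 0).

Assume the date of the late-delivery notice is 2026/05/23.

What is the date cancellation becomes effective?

Adding 14 calendar days to 2026/05/23 gives 2026/06/06, which is the last day of the extended delivery period.
The last day of the response period: 2026/06/06 + 25 days = 2026/07/01.
Adding 34 calendar days to 2026/07/01 gives 2026/08/04, which is the last day of the standstill period.
The date cancellation becomes effective: 2026/08/04 + 23 days = 2026/08/27.

2026/08/27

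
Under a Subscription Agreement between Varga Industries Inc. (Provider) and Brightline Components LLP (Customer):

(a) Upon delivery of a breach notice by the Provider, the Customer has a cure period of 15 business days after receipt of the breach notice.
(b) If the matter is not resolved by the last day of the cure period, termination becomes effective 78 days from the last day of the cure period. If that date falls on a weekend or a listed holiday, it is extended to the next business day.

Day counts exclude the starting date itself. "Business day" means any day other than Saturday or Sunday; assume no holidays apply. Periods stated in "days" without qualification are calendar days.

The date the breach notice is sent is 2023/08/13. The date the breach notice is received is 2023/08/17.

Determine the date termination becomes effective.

2023/11/24

The last day of the cure period: 15 business days after Thursday, 2023/08/17, skipping weekends — Aug 18, Aug 21, Aug 22, Aug 23, …, Sep 5, Sep 6, Sep 7 — lands on Thursday, 2023/09/07.
Adding 78 calendar days to 2023/09/07 gives 2023/11/24, which is the date termination becomes effective. 2023/11/24 is a Friday, so no roll-forward applies.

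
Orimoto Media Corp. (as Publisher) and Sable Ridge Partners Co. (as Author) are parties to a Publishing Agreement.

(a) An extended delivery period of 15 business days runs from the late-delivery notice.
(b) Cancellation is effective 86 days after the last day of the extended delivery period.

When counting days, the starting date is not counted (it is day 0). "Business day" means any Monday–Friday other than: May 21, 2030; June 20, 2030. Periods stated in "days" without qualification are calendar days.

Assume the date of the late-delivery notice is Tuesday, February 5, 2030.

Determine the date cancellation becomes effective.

May 23, 2030

From Tuesday, February 5, 2030, 15 business days (Feb 6, Feb 7, Feb 8, Feb 11, …, Feb 22, Feb 25, Feb 26, skipping weekends) brings us to Tuesday, February 26, 2030, which is the last day of the extended delivery period.
The date cancellation becomes effective: February 26, 2030 + 86 days = May 23, 2030.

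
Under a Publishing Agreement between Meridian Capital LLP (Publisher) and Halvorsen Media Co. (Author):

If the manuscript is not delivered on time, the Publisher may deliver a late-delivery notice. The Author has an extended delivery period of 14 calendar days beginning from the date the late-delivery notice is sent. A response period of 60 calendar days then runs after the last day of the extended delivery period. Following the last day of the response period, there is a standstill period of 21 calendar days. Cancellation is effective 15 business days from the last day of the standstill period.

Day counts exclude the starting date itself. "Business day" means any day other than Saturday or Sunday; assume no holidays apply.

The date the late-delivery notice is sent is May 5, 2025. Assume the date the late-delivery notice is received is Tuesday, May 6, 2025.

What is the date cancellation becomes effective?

Adding 14 calendar days to May 5, 2025 gives May 19, 2025, which is the last day of the extended delivery period.
The last day of the response period: May 19, 2025 + 60 days = Jul 18, 2025.
Adding 21 calendar days to Jul 18, 2025 gives Aug 8, 2025, which is the last day of the standstill period.
The date cancellation becomes effective: 15 business days after Friday, Aug 8, 2025, skipping weekends — Aug 11, Aug 12, Aug 13, Aug 14, …, Aug 27, Aug 28, Aug 29 — lands on Friday, Aug 29, 2025.

Aug 29, 2025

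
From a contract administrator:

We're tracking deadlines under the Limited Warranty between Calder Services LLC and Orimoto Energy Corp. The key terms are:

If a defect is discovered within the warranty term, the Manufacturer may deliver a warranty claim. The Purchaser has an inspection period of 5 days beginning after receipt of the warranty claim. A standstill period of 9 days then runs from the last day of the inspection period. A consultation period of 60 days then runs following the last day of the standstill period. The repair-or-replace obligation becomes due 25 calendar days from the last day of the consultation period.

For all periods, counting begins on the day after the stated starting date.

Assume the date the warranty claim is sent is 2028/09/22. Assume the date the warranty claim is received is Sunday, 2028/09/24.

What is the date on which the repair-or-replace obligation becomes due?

2029/01/01

The last day of the inspection period: 2028/09/24 + 5 days = 2028/09/29.
The last day of the standstill period: 2028/09/29 + 9 days = 2028/10/08.
The last day of the consultation period: 2028/10/08 + 60 days = 2028/12/07.
The date on which the repair-or-replace obligation becomes due: 25 calendar days after 2028/12/07 is 2029/01/01.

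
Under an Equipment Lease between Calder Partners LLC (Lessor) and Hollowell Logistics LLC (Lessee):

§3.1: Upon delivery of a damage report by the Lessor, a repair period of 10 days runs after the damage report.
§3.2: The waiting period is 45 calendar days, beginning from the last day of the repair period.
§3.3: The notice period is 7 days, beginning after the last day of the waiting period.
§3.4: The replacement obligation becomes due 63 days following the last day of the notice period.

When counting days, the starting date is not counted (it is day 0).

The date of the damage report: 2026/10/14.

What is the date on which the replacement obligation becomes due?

2027/02/16

The last day of the repair period: 2026/10/14 + 10 days = 2026/10/24.
The last day of the waiting period: 45 calendar days after 2026/10/24 is 2026/12/08.
Adding 7 calendar days to 2026/12/08 gives 2026/12/15, which is the last day of the notice period.
Adding 63 calendar days to 2026/12/15 gives 2027/02/16, which is the date on which the replacement obligation becomes due.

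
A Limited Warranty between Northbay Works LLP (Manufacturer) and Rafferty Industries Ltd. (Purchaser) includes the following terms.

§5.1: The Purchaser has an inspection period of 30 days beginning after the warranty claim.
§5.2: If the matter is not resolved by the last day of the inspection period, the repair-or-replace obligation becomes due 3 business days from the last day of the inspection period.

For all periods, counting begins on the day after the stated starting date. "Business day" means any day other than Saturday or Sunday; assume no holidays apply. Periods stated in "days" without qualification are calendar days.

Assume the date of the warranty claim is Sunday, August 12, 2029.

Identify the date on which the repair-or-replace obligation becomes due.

The last day of the inspection period: August 12, 2029 + 30 days = September 11, 2029.
From Tuesday, September 11, 2029, 3 business days (Sep 12, Sep 13, Sep 14, skipping weekends) brings us to Friday, September 14, 2029, which is the date on which the repair-or-replace obligation becomes due.

September 14, 2029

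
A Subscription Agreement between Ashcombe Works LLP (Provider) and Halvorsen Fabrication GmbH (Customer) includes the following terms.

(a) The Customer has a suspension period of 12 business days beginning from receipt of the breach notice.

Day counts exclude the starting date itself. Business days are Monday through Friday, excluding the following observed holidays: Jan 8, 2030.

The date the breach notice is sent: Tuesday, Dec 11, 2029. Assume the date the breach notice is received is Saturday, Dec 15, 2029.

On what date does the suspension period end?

The last day of the suspension period: 12 business days after Saturday, Dec 15, 2029, skipping weekends — Dec 17, Dec 18, Dec 19, Dec 20, …, Dec 28, Dec 31, Jan 1 — lands on Tuesday, Jan 1, 2030.

Jan 1, 2030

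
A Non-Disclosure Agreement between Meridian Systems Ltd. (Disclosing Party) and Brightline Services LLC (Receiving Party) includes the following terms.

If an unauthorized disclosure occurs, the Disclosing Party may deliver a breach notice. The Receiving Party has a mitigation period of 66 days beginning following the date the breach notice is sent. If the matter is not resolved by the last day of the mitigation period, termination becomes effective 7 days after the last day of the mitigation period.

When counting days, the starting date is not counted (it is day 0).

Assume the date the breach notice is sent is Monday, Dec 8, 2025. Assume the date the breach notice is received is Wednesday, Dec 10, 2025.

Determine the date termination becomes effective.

Adding 66 calendar days to Dec 8, 2025 gives Feb 12, 2026, which is the last day of the mitigation period.
Adding 7 calendar days to Feb 12, 2026 gives Feb 19, 2026, which is the date termination becomes effective.

Feb 19, 2026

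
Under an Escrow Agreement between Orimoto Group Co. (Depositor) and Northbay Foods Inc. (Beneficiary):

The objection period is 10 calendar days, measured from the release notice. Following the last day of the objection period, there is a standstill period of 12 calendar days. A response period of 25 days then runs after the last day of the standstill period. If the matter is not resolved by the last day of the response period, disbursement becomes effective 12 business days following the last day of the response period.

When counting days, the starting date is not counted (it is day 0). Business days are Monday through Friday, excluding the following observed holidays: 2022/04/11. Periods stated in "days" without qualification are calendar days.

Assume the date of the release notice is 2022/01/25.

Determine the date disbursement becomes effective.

The last day of the objection period: 10 calendar days after 2022/01/25 is 2022/02/04.
Adding 12 calendar days to 2022/02/04 gives 2022/02/16, which is the last day of the standstill period.
Adding 25 calendar days to 2022/02/16 gives 2022/03/13, which is the last day of the response period.
The date disbursement becomes effective: counting 12 business days from Sunday, 2022/03/13 (Mar 14, Mar 15, Mar 16, Mar 17, …, Mar 25, Mar 28, Mar 29, skipping weekends) reaches Tuesday, 2022/03/29.

2022/03/29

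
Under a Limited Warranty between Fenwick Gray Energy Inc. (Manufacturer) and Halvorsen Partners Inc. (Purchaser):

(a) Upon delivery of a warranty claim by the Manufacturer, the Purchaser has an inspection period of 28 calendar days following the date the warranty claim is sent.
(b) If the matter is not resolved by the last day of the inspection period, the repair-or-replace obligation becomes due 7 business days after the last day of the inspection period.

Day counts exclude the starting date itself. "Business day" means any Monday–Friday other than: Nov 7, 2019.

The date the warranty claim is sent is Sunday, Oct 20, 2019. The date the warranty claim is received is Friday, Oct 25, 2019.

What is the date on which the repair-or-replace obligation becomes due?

Nov 26, 2019

The last day of the inspection period: 28 calendar days after Oct 20, 2019 is Nov 17, 2019.
From Sunday, Nov 17, 2019, 7 business days (Nov 18, Nov 19, Nov 20, Nov 21, Nov 22, Nov 25, Nov 26, skipping weekends) brings us to Tuesday, Nov 26, 2019, which is the date on which the repair-or-replace obligation becomes due.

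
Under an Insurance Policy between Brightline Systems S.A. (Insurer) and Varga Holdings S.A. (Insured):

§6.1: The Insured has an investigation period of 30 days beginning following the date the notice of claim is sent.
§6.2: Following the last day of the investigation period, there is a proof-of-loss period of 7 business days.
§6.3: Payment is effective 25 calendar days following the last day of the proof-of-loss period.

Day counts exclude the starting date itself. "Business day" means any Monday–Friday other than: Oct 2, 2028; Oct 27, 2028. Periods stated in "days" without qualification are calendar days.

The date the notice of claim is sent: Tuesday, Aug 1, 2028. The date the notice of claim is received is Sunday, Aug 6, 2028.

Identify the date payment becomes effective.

Oct 6, 2028

The last day of the investigation period: 30 calendar days after Aug 1, 2028 is Aug 31, 2028.
From Thursday, Aug 31, 2028, 7 business days (Sep 1, Sep 4, Sep 5, Sep 6, Sep 7, Sep 8, Sep 11, skipping weekends) brings us to Monday, Sep 11, 2028, which is the last day of the proof-of-loss period.
Adding 25 calendar days to Sep 11, 2028 gives Oct 6, 2028, which is the date payment becomes effective.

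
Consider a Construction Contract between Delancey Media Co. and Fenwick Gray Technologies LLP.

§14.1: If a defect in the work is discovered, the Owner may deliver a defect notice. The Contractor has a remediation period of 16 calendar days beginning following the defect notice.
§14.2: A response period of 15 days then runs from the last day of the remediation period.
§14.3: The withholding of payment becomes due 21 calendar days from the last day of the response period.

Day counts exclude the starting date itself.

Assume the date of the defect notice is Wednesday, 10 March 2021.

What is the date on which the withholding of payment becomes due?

1 May 2021

Adding 16 calendar days to 10 March 2021 gives 26 March 2021, which is the last day of the remediation period.
The last day of the response period: 15 calendar days after 26 March 2021 is 10 April 2021.
Adding 21 calendar days to 10 April 2021 gives 1 May 2021, which is the date on which the withholding of payment becomes due.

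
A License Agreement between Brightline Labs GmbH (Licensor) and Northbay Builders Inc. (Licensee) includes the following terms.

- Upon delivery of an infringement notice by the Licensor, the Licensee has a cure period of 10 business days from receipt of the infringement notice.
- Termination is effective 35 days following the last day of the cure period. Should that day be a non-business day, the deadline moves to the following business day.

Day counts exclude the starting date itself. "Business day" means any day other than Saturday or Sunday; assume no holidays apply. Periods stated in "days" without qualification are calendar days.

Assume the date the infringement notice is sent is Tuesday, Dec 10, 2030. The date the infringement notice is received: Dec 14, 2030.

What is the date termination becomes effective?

Jan 31, 2031

The last day of the cure period: 10 business days after Saturday, Dec 14, 2030, skipping weekends — Dec 16, Dec 17, Dec 18, Dec 19, Dec 20, Dec 23, Dec 24, Dec 25, Dec 26, Dec 27 — lands on Friday, Dec 27, 2030.
The date termination becomes effective: 35 calendar days after Dec 27, 2030 is Jan 31, 2031. Jan 31, 2031 is a Friday, so no roll-forward applies.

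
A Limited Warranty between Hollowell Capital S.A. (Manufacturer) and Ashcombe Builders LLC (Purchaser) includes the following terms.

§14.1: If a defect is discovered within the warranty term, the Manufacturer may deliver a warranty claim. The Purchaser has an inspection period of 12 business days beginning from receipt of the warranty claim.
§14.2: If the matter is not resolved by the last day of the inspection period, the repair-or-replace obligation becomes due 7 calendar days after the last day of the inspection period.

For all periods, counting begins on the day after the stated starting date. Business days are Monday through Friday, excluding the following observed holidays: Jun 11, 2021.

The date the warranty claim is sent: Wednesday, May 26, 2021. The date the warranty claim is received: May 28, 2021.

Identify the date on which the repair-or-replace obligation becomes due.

Jun 23, 2021

The last day of the inspection period: 12 business days after Friday, May 28, 2021, skipping weekends and the listed holiday on Jun 11 — May 31, Jun 1, Jun 2, Jun 3, …, Jun 14, Jun 15, Jun 16 — lands on Wednesday, Jun 16, 2021.
The date on which the repair-or-replace obligation becomes due: Jun 16, 2021 + 7 days = Jun 23, 2021.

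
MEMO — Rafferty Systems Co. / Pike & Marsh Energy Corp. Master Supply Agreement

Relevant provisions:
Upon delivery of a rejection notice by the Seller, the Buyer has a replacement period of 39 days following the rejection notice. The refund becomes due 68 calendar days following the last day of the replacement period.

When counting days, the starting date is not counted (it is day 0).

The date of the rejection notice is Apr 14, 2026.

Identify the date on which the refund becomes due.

The last day of the replacement period: 39 calendar days after Apr 14, 2026 is May 23, 2026.
The date on which the refund becomes due: 68 calendar days after May 23, 2026 is Jul 30, 2026.

Jul 30, 2026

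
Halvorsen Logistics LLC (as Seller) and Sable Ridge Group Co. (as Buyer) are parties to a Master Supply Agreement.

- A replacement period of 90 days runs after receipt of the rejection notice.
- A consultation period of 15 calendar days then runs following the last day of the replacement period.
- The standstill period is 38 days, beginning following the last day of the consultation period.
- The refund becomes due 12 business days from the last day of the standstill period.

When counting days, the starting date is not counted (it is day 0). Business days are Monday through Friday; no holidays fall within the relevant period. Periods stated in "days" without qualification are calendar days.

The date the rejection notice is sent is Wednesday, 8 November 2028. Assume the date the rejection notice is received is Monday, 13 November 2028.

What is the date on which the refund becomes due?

The last day of the replacement period: 90 calendar days after 13 November 2028 is 11 February 2029.
The last day of the consultation period: 15 calendar days after 11 February 2029 is 26 February 2029.
The last day of the standstill period: 38 calendar days after 26 February 2029 is 5 April 2029.
The date on which the refund becomes due: 12 business days after Thursday, 5 April 2029, skipping weekends — Apr 6, Apr 9, Apr 10, Apr 11, …, Apr 19, Apr 20, Apr 23 — lands on Monday, 23 April 2029.

23 April 2029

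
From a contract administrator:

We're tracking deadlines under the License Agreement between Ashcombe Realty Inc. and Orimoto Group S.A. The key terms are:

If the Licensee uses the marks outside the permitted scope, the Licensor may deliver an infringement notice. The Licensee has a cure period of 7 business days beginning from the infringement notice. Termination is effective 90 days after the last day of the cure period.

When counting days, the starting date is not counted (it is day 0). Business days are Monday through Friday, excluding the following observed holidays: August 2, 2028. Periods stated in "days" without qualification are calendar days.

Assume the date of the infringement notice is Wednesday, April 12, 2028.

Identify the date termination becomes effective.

The last day of the cure period: counting 7 business days from Wednesday, April 12, 2028 (Apr 13, Apr 14, Apr 17, Apr 18, Apr 19, Apr 20, Apr 21, skipping weekends) reaches Friday, April 21, 2028.
The date termination becomes effective: 90 calendar days after April 21, 2028 is July 20, 2028.

July 20, 2028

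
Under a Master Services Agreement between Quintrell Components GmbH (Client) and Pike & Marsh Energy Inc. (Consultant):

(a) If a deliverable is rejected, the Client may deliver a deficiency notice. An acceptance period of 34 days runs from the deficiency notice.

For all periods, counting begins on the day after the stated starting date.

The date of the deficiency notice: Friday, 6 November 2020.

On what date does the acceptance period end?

10 December 2020

The last day of the acceptance period: 6 November 2020 + 34 days = 10 December 2020.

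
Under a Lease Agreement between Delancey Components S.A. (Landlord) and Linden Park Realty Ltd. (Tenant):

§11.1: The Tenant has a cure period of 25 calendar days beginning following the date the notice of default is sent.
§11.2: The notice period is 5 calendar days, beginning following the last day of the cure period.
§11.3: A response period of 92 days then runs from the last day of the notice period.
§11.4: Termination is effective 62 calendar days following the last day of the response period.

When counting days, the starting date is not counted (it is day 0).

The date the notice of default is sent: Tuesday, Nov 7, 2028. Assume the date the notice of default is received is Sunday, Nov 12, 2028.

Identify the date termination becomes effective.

May 10, 2029

Adding 25 calendar days to Nov 7, 2028 gives Dec 2, 2028, which is the last day of the cure period.
The last day of the notice period: 5 calendar days after Dec 2, 2028 is Dec 7, 2028.
The last day of the response period: 92 calendar days after Dec 7, 2028 is Mar 9, 2029.
Adding 62 calendar days to Mar 9, 2029 gives May 10, 2029, which is the date termination becomes effective.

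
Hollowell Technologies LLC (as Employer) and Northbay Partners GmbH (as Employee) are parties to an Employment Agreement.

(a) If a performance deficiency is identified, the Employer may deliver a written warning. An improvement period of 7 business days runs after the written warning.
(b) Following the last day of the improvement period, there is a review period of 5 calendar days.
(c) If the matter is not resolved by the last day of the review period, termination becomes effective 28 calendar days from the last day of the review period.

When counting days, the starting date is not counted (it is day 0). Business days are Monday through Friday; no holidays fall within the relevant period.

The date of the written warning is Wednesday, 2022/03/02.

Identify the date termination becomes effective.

From Wednesday, 2022/03/02, 7 business days (Mar 3, Mar 4, Mar 7, Mar 8, Mar 9, Mar 10, Mar 11, skipping weekends) brings us to Friday, 2022/03/11, which is the last day of the improvement period.
The last day of the review period: 2022/03/11 + 5 days = 2022/03/16.
The date termination becomes effective: 28 calendar days after 2022/03/16 is 2022/04/13.

2022/04/13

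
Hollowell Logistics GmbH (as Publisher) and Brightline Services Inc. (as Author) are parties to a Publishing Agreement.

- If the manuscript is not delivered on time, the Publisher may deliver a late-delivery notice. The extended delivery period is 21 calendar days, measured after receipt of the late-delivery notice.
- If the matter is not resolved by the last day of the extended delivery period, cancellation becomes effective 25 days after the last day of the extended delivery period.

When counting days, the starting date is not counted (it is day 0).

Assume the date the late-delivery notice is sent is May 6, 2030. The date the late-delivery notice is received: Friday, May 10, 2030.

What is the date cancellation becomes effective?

June 25, 2030

Adding 21 calendar days to May 10, 2030 gives May 31, 2030, which is the last day of the extended delivery period.
The date cancellation becomes effective: 25 calendar days after May 31, 2030 is June 25, 2030.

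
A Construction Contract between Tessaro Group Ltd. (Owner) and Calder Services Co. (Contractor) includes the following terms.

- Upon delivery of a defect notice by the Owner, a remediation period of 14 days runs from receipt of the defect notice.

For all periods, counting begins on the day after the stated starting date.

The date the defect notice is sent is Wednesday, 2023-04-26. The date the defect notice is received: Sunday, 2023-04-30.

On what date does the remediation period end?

The last day of the remediation period: 2023-04-30 + 14 days = 2023-05-14.

2023-05-14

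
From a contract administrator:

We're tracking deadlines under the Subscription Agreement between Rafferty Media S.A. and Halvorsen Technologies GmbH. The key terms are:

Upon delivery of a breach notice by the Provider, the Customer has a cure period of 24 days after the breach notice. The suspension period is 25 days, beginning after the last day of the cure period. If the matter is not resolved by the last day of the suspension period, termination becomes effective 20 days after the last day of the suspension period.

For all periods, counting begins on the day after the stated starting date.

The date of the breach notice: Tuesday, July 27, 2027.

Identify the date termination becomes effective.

October 4, 2027

The last day of the cure period: July 27, 2027 + 24 days = August 20, 2027.
The last day of the suspension period: August 20, 2027 + 25 days = September 14, 2027.
The date termination becomes effective: 20 calendar days after September 14, 2027 is October 4, 2027.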